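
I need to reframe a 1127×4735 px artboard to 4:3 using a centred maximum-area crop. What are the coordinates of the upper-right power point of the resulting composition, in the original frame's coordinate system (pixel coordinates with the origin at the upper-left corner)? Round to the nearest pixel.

1127/4735 < 4/3, so the 4:3 crop keeps the full width 1127 and trims height to 1127 × 3/4 = 845.25 px.
Top offset = (4735 − 845.25)/2 = 1944.88 px; left offset = 0.
Upper-right is two-thirds across and one-third down within the crop:
x = 0.00 + 2 × 1127.00/3 ≈ 751; y = 1944.88 + 1 × 845.25/3 ≈ 2227.

(751, 2227)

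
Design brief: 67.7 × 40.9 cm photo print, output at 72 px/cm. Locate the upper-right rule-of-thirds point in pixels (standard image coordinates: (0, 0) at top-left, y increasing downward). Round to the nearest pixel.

In pixels the canvas is 67.7 × 72 = 4874.4 wide and 40.9 × 72 = 2944.8 tall.
The upper-right point is two-thirds across and one-third down:
x = 2 × 4874.4/3 ≈ 3250; y = 1 × 2944.8/3 ≈ 982.

(3250, 982)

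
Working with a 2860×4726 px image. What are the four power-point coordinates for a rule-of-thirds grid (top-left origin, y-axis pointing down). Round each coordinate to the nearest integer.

One third of 2860 is 953.33; one third of 4726 is 1575.33.
Vertical third lines at x = 953 and x = 1907; horizontal third lines at y = 1575 and y = 3151.

(953, 1575), (1907, 1575), (953, 3151), (1907, 3151)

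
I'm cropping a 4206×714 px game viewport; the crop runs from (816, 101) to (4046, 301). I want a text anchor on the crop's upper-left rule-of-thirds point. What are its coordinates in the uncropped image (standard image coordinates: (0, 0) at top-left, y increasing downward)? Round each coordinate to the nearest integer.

x = 1893 px, y = 168 px

Crop width = 4046 − 816 = 3230 px; one third is 1076.67 px.
Crop height = 301 − 101 = 200 px; one third is 66.67 px.
The upper-left point is one-third across and one-third down within the crop:
x = 816 + 1 × 1076.67 ≈ 1893; y = 101 + 1 × 66.67 ≈ 168.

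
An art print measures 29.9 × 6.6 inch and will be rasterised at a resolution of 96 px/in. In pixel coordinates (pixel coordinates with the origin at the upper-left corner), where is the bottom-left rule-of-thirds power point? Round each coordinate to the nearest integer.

In pixels the canvas is 29.9 × 96 = 2870.4 wide and 6.6 × 96 = 633.6 tall.
The bottom-left point is one-third across and two-thirds down:
x = 1 × 2870.4/3 ≈ 957; y = 2 × 633.6/3 ≈ 422.

(957, 422)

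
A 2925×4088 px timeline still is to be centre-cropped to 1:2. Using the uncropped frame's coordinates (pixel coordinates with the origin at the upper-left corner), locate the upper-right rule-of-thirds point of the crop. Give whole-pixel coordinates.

2925/4088 > 1/2, so the 1:2 crop keeps the full height 4088 and trims width to 4088 × 1/2 = 2044.00 px.
Left offset = (2925 − 2044.00)/2 = 440.50 px; top offset = 0.
Upper-right is two-thirds across and one-third down within the crop:
x = 440.50 + 2 × 2044.00/3 ≈ 1803; y = 0.00 + 1 × 4088.00/3 ≈ 1363.

(1803, 1363)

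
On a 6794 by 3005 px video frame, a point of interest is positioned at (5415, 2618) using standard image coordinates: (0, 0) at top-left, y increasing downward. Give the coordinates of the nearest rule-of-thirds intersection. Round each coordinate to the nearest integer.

Third lines: x ∈ {2265, 4529}, y ∈ {1002, 2003}.
5415 is closer to x = 4529; 2618 is closer to y = 2003.
So the nearest intersection is the lower-right power point.

x = 4529 px, y = 2003 px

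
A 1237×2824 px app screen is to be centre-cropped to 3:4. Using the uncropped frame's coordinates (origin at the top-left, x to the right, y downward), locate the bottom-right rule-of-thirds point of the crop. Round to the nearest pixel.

1237/2824 < 3/4, so the 3:4 crop keeps the full width 1237 and trims height to 1237 × 4/3 = 1649.33 px.
Top offset = (2824 − 1649.33)/2 = 587.33 px; left offset = 0.
Bottom-right is two-thirds across and two-thirds down within the crop:
x = 0.00 + 2 × 1237.00/3 ≈ 825; y = 587.33 + 2 × 1649.33/3 ≈ 1687.

(825, 1687)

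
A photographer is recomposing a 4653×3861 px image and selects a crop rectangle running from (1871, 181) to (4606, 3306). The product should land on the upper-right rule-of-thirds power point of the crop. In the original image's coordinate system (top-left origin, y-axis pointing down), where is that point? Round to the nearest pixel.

Crop width = 4606 − 1871 = 2735 px; one third is 911.67 px.
Crop height = 3306 − 181 = 3125 px; one third is 1041.67 px.
The upper-right point is two-thirds across and one-third down within the crop:
x = 1871 + 2 × 911.67 ≈ 3694; y = 181 + 1 × 1041.67 ≈ 1223.

(3694, 1223)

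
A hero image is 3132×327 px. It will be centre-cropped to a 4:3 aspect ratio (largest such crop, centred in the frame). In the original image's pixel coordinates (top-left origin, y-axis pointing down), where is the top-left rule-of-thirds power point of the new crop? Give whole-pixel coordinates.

3132/327 > 4/3, so the 4:3 crop keeps the full height 327 and trims width to 327 × 4/3 = 436.00 px.
Left offset = (3132 − 436.00)/2 = 1348.00 px; top offset = 0.
Top-left is one-third across and one-third down within the crop:
x = 1348.00 + 1 × 436.00/3 ≈ 1493; y = 0.00 + 1 × 327.00/3 ≈ 109.

(1493, 109)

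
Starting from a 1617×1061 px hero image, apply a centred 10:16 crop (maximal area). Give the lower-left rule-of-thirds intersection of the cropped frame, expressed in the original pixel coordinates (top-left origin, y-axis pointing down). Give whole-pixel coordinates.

(698, 707)

1617/1061 > 10/16, so the 10:16 crop keeps the full height 1061 and trims width to 1061 × 10/16 = 663.12 px.
Left offset = (1617 − 663.12)/2 = 476.94 px; top offset = 0.
Lower-left is one-third across and two-thirds down within the crop:
x = 476.94 + 1 × 663.12/3 ≈ 698; y = 0.00 + 2 × 1061.00/3 ≈ 707.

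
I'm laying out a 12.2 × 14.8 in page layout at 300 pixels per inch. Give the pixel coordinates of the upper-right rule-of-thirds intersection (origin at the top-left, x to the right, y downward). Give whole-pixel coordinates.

In pixels the canvas is 12.2 × 300 = 3660 wide and 14.8 × 300 = 4440 tall.
The upper-right point is two-thirds across and one-third down:
x = 2 × 3660/3 ≈ 2440; y = 1 × 4440/3 ≈ 1480.

(2440, 1480)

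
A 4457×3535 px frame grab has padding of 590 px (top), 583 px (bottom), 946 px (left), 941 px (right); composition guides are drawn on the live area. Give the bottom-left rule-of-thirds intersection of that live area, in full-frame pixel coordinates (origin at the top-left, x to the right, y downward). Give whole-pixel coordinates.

x = 1803 px, y = 2165 px

Content width = 4457 − 946 − 941 = 2570 px; content height = 3535 − 590 − 583 = 2362 px.
Bottom-left is one-third across and two-thirds down within the live area.
x = 946 + 1 × 2570/3 = 946 + 856.67 ≈ 1803
y = 590 + 2 × 2362/3 = 590 + 1574.67 ≈ 2165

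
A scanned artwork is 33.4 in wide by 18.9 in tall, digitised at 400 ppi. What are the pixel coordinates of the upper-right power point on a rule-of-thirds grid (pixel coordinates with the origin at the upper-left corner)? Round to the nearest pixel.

In pixels the canvas is 33.4 × 400 = 13360 wide and 18.9 × 400 = 7560 tall.
The upper-right point is two-thirds across and one-third down:
x = 2 × 13360/3 ≈ 8907; y = 1 × 7560/3 ≈ 2520.

x = 8907 px, y = 2520 px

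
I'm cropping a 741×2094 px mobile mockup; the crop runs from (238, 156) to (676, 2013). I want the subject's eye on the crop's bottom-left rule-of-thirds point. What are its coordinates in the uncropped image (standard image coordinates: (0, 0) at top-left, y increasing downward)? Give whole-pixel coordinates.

x = 384 px, y = 1394 px

Crop width = 676 − 238 = 438 px; one third is 146.00 px.
Crop height = 2013 − 156 = 1857 px; one third is 619.00 px.
The bottom-left point is one-third across and two-thirds down within the crop:
x = 238 + 1 × 146.00 ≈ 384; y = 156 + 2 × 619.00 ≈ 1394.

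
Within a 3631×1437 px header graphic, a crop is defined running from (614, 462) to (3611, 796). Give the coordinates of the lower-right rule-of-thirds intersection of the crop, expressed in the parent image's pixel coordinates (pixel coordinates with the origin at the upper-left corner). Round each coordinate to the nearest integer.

x = 2612 px, y = 685 px

Crop width = 3611 − 614 = 2997 px; one third is 999.00 px.
Crop height = 796 − 462 = 334 px; one third is 111.33 px.
The lower-right point is two-thirds across and two-thirds down within the crop:
x = 614 + 2 × 999.00 ≈ 2612; y = 462 + 2 × 111.33 ≈ 685.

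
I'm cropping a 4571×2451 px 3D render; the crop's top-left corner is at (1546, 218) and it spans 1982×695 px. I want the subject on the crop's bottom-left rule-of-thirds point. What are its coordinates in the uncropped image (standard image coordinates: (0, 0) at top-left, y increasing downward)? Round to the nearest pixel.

x = 2207 px, y = 681 px

One third of the crop width 1982 is 660.67 px.
One third of the crop height 695 is 231.67 px.
The bottom-left point is one-third across and two-thirds down within the crop:
x = 1546 + 1 × 660.67 ≈ 2207; y = 218 + 2 × 231.67 ≈ 681.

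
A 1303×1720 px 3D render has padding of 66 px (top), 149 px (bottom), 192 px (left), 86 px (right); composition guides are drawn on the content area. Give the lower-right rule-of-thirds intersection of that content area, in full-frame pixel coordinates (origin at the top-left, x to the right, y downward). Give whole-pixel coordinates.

Content width = 1303 − 192 − 86 = 1025 px; content height = 1720 − 66 − 149 = 1505 px.
Lower-right is two-thirds across and two-thirds down within the content area.
x = 192 + 2 × 1025/3 = 192 + 683.33 ≈ 875
y = 66 + 2 × 1505/3 = 66 + 1003.33 ≈ 1069

(875, 1069)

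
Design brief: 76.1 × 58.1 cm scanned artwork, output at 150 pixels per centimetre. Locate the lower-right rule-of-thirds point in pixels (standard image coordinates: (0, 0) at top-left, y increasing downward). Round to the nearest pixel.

In pixels the canvas is 76.1 × 150 = 11415 wide and 58.1 × 150 = 8715 tall.
The lower-right point is two-thirds across and two-thirds down:
x = 2 × 11415/3 ≈ 7610; y = 2 × 8715/3 ≈ 5810.

(7610, 5810)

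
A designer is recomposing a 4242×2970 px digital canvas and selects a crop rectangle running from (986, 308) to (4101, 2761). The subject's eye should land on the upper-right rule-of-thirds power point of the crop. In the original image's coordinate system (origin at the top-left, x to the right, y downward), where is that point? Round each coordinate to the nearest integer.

(3063, 1126)

Crop width = 4101 − 986 = 3115 px; one third is 1038.33 px.
Crop height = 2761 − 308 = 2453 px; one third is 817.67 px.
The upper-right point is two-thirds across and one-third down within the crop:
x = 986 + 2 × 1038.33 ≈ 3063; y = 308 + 1 × 817.67 ≈ 1126.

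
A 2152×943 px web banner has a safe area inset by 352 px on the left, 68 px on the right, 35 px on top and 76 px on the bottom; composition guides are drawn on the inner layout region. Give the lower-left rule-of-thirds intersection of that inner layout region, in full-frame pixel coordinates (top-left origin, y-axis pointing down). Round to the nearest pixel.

(929, 590)

Content width = 2152 − 352 − 68 = 1732 px; content height = 943 − 35 − 76 = 832 px.
Lower-left is one-third across and two-thirds down within the inner layout region.
x = 352 + 1 × 1732/3 = 352 + 577.33 ≈ 929
y = 35 + 2 × 832/3 = 35 + 554.67 ≈ 590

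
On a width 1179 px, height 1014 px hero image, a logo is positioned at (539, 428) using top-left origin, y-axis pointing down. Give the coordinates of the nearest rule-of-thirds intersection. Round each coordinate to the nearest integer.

Third lines: x ∈ {393, 786}, y ∈ {338, 676}.
539 is closer to x = 393; 428 is closer to y = 338.
So the nearest intersection is the upper-left power point.

x = 393 px, y = 338 px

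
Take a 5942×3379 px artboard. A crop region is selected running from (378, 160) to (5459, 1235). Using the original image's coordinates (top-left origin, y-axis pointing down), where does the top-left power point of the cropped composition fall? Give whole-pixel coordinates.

Crop width = 5459 − 378 = 5081 px; one third is 1693.67 px.
Crop height = 1235 − 160 = 1075 px; one third is 358.33 px.
The top-left point is one-third across and one-third down within the crop:
x = 378 + 1 × 1693.67 ≈ 2072; y = 160 + 1 × 358.33 ≈ 518.

(2072, 518)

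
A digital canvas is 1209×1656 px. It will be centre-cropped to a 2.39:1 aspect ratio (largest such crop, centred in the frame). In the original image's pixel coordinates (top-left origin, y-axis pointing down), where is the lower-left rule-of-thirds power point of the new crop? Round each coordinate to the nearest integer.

(403, 912)

1209/1656 < 2.39/1, so the 2.39:1 crop keeps the full width 1209 and trims height to 1209 × 1/2.39 = 505.86 px.
Top offset = (1656 − 505.86)/2 = 575.07 px; left offset = 0.
Lower-left is one-third across and two-thirds down within the crop:
x = 0.00 + 1 × 1209.00/3 ≈ 403; y = 575.07 + 2 × 505.86/3 ≈ 912.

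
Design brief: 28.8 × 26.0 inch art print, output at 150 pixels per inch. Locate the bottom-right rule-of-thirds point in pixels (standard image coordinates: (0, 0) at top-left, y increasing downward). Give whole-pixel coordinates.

x = 2880 px, y = 2600 px

In pixels the canvas is 28.8 × 150 = 4320 wide and 26.0 × 150 = 3900 tall.
The bottom-right point is two-thirds across and two-thirds down:
x = 2 × 4320/3 ≈ 2880; y = 2 × 3900/3 ≈ 2600.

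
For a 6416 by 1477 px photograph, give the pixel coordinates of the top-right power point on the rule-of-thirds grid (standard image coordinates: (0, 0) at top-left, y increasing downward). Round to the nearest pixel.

(4277, 492)

The top-right point sits two-thirds of the way across and one-third of the way down.
x = 2 × 6416/3 ≈ 4277; y = 1 × 1477/3 ≈ 492.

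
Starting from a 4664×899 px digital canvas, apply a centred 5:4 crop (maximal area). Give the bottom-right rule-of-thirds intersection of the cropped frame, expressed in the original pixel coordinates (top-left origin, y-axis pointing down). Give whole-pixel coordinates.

x = 2519 px, y = 599 px

4664/899 > 5/4, so the 5:4 crop keeps the full height 899 and trims width to 899 × 5/4 = 1123.75 px.
Left offset = (4664 − 1123.75)/2 = 1770.12 px; top offset = 0.
Bottom-right is two-thirds across and two-thirds down within the crop:
x = 1770.12 + 2 × 1123.75/3 ≈ 2519; y = 0.00 + 2 × 899.00/3 ≈ 599.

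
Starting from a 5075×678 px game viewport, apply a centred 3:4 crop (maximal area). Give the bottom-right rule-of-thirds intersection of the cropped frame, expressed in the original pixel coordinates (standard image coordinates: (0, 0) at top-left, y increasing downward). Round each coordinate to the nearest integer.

(2622, 452)

5075/678 > 3/4, so the 3:4 crop keeps the full height 678 and trims width to 678 × 3/4 = 508.50 px.
Left offset = (5075 − 508.50)/2 = 2283.25 px; top offset = 0.
Bottom-right is two-thirds across and two-thirds down within the crop:
x = 2283.25 + 2 × 508.50/3 ≈ 2622; y = 0.00 + 2 × 678.00/3 ≈ 452.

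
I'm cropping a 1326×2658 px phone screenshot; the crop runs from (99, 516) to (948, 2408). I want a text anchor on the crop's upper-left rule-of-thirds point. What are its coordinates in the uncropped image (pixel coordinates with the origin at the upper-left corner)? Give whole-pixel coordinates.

x = 382 px, y = 1147 px

Crop width = 948 − 99 = 849 px; one third is 283.00 px.
Crop height = 2408 − 516 = 1892 px; one third is 630.67 px.
The upper-left point is one-third across and one-third down within the crop:
x = 99 + 1 × 283.00 ≈ 382; y = 516 + 1 × 630.67 ≈ 1147.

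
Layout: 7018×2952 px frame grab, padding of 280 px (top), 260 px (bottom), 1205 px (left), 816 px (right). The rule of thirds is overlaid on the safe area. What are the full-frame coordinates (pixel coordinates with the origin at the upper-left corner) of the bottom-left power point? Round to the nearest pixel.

Content width = 7018 − 1205 − 816 = 4997 px; content height = 2952 − 280 − 260 = 2412 px.
Bottom-left is one-third across and two-thirds down within the safe area.
x = 1205 + 1 × 4997/3 = 1205 + 1665.67 ≈ 2871
y = 280 + 2 × 2412/3 = 280 + 1608.00 ≈ 1888

x = 2871 px, y = 1888 px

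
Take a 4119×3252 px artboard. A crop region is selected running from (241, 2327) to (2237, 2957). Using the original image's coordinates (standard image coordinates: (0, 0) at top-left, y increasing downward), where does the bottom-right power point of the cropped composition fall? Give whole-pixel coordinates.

x = 1572 px, y = 2747 px

Crop width = 2237 − 241 = 1996 px; one third is 665.33 px.
Crop height = 2957 − 2327 = 630 px; one third is 210.00 px.
The bottom-right point is two-thirds across and two-thirds down within the crop:
x = 241 + 2 × 665.33 ≈ 1572; y = 2327 + 2 × 210.00 ≈ 2747.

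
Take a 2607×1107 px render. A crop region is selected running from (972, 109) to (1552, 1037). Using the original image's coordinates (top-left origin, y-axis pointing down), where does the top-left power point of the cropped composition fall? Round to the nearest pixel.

x = 1165 px, y = 418 px

Crop width = 1552 − 972 = 580 px; one third is 193.33 px.
Crop height = 1037 − 109 = 928 px; one third is 309.33 px.
The top-left point is one-third across and one-third down within the crop:
x = 972 + 1 × 193.33 ≈ 1165; y = 109 + 1 × 309.33 ≈ 418.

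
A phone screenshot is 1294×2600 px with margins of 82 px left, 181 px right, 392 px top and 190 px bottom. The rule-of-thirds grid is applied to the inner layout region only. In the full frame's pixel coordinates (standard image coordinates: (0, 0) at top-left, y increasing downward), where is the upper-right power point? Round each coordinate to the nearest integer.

Content width = 1294 − 82 − 181 = 1031 px; content height = 2600 − 392 − 190 = 2018 px.
Upper-right is two-thirds across and one-third down within the inner layout region.
x = 82 + 2 × 1031/3 = 82 + 687.33 ≈ 769
y = 392 + 1 × 2018/3 = 392 + 672.67 ≈ 1065

(769, 1065)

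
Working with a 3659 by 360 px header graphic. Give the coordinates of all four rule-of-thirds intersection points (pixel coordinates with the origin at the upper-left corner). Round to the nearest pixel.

One third of 3659 is 1219.67; one third of 360 is 120.
Vertical third lines at x = 1220 and x = 2439; horizontal third lines at y = 120 and y = 240.

(1220, 120), (2439, 120), (1220, 240), (2439, 240)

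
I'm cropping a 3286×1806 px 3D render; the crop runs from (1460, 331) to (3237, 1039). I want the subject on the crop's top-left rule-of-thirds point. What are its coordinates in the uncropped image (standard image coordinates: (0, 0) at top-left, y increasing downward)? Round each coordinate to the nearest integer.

Crop width = 3237 − 1460 = 1777 px; one third is 592.33 px.
Crop height = 1039 − 331 = 708 px; one third is 236.00 px.
The top-left point is one-third across and one-third down within the crop:
x = 1460 + 1 × 592.33 ≈ 2052; y = 331 + 1 × 236.00 ≈ 567.

x = 2052 px, y = 567 px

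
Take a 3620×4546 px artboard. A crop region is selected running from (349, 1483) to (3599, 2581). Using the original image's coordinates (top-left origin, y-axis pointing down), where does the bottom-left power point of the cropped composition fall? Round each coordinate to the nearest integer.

Crop width = 3599 − 349 = 3250 px; one third is 1083.33 px.
Crop height = 2581 − 1483 = 1098 px; one third is 366.00 px.
The bottom-left point is one-third across and two-thirds down within the crop:
x = 349 + 1 × 1083.33 ≈ 1432; y = 1483 + 2 × 366.00 ≈ 2215.

(1432, 2215)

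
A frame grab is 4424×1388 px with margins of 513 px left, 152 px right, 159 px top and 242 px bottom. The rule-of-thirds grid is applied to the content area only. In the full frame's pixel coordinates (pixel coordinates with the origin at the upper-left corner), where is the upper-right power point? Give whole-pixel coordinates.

x = 3019 px, y = 488 px

Content width = 4424 − 513 − 152 = 3759 px; content height = 1388 − 159 − 242 = 987 px.
Upper-right is two-thirds across and one-third down within the content area.
x = 513 + 2 × 3759/3 = 513 + 2506.00 ≈ 3019
y = 159 + 1 × 987/3 = 159 + 329.00 ≈ 488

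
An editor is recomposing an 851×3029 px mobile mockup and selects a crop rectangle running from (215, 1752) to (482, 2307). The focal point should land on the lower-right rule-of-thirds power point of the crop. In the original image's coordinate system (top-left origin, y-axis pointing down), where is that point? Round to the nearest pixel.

x = 393 px, y = 2122 px

Crop width = 482 − 215 = 267 px; one third is 89.00 px.
Crop height = 2307 − 1752 = 555 px; one third is 185.00 px.
The lower-right point is two-thirds across and two-thirds down within the crop:
x = 215 + 2 × 89.00 ≈ 393; y = 1752 + 2 × 185.00 ≈ 2122.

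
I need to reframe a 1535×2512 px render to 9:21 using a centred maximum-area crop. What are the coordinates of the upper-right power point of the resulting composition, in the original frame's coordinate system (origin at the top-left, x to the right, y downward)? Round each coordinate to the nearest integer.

1535/2512 > 9/21, so the 9:21 crop keeps the full height 2512 and trims width to 2512 × 9/21 = 1076.57 px.
Left offset = (1535 − 1076.57)/2 = 229.21 px; top offset = 0.
Upper-right is two-thirds across and one-third down within the crop:
x = 229.21 + 2 × 1076.57/3 ≈ 947; y = 0.00 + 1 × 2512.00/3 ≈ 837.

x = 947 px, y = 837 px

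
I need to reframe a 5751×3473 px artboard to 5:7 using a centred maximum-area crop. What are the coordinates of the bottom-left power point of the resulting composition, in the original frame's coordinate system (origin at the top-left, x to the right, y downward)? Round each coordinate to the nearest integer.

5751/3473 > 5/7, so the 5:7 crop keeps the full height 3473 and trims width to 3473 × 5/7 = 2480.71 px.
Left offset = (5751 − 2480.71)/2 = 1635.14 px; top offset = 0.
Bottom-left is one-third across and two-thirds down within the crop:
x = 1635.14 + 1 × 2480.71/3 ≈ 2462; y = 0.00 + 2 × 3473.00/3 ≈ 2315.

x = 2462 px, y = 2315 px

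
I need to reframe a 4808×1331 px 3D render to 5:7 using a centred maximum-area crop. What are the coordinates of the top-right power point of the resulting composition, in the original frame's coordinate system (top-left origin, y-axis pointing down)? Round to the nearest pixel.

4808/1331 > 5/7, so the 5:7 crop keeps the full height 1331 and trims width to 1331 × 5/7 = 950.71 px.
Left offset = (4808 − 950.71)/2 = 1928.64 px; top offset = 0.
Top-right is two-thirds across and one-third down within the crop:
x = 1928.64 + 2 × 950.71/3 ≈ 2562; y = 0.00 + 1 × 1331.00/3 ≈ 444.

(2562, 444)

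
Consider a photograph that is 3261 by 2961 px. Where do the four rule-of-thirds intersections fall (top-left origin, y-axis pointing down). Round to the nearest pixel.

(1087, 987), (2174, 987), (1087, 1974), (2174, 1974)

One third of 3261 is 1087; one third of 2961 is 987.
Vertical third lines at x = 1087 and x = 2174; horizontal third lines at y = 987 and y = 1974.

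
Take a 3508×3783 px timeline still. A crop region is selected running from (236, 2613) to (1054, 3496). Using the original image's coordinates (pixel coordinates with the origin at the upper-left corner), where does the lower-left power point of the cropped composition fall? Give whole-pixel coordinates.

x = 509 px, y = 3202 px

Crop width = 1054 − 236 = 818 px; one third is 272.67 px.
Crop height = 3496 − 2613 = 883 px; one third is 294.33 px.
The lower-left point is one-third across and two-thirds down within the crop:
x = 236 + 1 × 272.67 ≈ 509; y = 2613 + 2 × 294.33 ≈ 3202.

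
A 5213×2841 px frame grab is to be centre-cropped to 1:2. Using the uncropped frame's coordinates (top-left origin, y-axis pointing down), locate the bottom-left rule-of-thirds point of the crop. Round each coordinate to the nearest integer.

x = 2370 px, y = 1894 px

5213/2841 > 1/2, so the 1:2 crop keeps the full height 2841 and trims width to 2841 × 1/2 = 1420.50 px.
Left offset = (5213 − 1420.50)/2 = 1896.25 px; top offset = 0.
Bottom-left is one-third across and two-thirds down within the crop:
x = 1896.25 + 1 × 1420.50/3 ≈ 2370; y = 0.00 + 2 × 2841.00/3 ≈ 1894.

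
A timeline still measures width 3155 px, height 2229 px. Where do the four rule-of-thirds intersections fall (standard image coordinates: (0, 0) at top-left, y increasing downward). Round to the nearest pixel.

(1052, 743), (2103, 743), (1052, 1486), (2103, 1486)

One third of 3155 is 1051.67; one third of 2229 is 743.
Vertical third lines at x = 1052 and x = 2103; horizontal third lines at y = 743 and y = 1486.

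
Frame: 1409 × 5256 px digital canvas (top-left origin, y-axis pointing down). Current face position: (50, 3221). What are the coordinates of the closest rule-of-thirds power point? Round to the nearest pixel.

Third lines: x ∈ {470, 939}, y ∈ {1752, 3504}.
50 is closer to x = 470; 3221 is closer to y = 3504.
So the nearest intersection is the lower-left power point.

(470, 3504)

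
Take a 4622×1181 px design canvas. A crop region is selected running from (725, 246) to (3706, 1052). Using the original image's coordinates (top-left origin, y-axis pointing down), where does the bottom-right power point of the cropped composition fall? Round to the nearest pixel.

Crop width = 3706 − 725 = 2981 px; one third is 993.67 px.
Crop height = 1052 − 246 = 806 px; one third is 268.67 px.
The bottom-right point is two-thirds across and two-thirds down within the crop:
x = 725 + 2 × 993.67 ≈ 2712; y = 246 + 2 × 268.67 ≈ 783.

(2712, 783)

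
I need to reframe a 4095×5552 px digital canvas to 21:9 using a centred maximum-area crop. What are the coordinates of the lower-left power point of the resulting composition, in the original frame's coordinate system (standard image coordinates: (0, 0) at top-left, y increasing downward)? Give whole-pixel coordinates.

x = 1365 px, y = 3069 px

4095/5552 < 21/9, so the 21:9 crop keeps the full width 4095 and trims height to 4095 × 9/21 = 1755.00 px.
Top offset = (5552 − 1755.00)/2 = 1898.50 px; left offset = 0.
Lower-left is one-third across and two-thirds down within the crop:
x = 0.00 + 1 × 4095.00/3 ≈ 1365; y = 1898.50 + 2 × 1755.00/3 ≈ 3069.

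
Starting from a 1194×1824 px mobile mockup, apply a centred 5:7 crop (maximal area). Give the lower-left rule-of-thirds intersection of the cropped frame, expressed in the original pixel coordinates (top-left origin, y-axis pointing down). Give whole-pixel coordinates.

1194/1824 < 5/7, so the 5:7 crop keeps the full width 1194 and trims height to 1194 × 7/5 = 1671.60 px.
Top offset = (1824 − 1671.60)/2 = 76.20 px; left offset = 0.
Lower-left is one-third across and two-thirds down within the crop:
x = 0.00 + 1 × 1194.00/3 ≈ 398; y = 76.20 + 2 × 1671.60/3 ≈ 1191.

(398, 1191)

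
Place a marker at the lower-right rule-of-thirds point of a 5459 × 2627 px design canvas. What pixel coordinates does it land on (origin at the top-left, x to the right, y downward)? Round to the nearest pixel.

The lower-right point sits two-thirds of the way across and two-thirds of the way down.
x = 2 × 5459/3 ≈ 3639; y = 2 × 2627/3 ≈ 1751.

(3639, 1751)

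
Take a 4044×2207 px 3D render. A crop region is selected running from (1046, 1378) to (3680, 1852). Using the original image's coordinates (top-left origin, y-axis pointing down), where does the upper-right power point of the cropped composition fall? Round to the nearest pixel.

Crop width = 3680 − 1046 = 2634 px; one third is 878.00 px.
Crop height = 1852 − 1378 = 474 px; one third is 158.00 px.
The upper-right point is two-thirds across and one-third down within the crop:
x = 1046 + 2 × 878.00 ≈ 2802; y = 1378 + 1 × 158.00 ≈ 1536.

(2802, 1536)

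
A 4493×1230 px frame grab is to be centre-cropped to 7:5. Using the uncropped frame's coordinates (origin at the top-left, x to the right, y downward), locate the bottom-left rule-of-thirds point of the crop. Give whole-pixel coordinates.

4493/1230 > 7/5, so the 7:5 crop keeps the full height 1230 and trims width to 1230 × 7/5 = 1722.00 px.
Left offset = (4493 − 1722.00)/2 = 1385.50 px; top offset = 0.
Bottom-left is one-third across and two-thirds down within the crop:
x = 1385.50 + 1 × 1722.00/3 ≈ 1960; y = 0.00 + 2 × 1230.00/3 ≈ 820.

x = 1960 px, y = 820 px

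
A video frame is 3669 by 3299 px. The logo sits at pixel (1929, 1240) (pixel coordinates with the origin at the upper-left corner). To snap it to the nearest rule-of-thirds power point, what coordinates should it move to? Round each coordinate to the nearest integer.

Third lines: x ∈ {1223, 2446}, y ∈ {1100, 2199}.
1929 is closer to x = 2446; 1240 is closer to y = 1100.
So the nearest intersection is the upper-right power point.

(2446, 1100)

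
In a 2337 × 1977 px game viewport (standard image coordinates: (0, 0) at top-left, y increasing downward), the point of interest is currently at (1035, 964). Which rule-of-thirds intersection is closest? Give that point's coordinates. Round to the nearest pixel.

x = 779 px, y = 659 px

Third lines: x ∈ {779, 1558}, y ∈ {659, 1318}.
1035 is closer to x = 779; 964 is closer to y = 659.
So the nearest intersection is the upper-left power point.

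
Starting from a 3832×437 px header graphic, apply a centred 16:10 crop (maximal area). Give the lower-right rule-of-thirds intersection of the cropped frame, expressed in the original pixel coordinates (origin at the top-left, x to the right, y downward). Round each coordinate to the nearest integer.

x = 2033 px, y = 291 px

3832/437 > 16/10, so the 16:10 crop keeps the full height 437 and trims width to 437 × 16/10 = 699.20 px.
Left offset = (3832 − 699.20)/2 = 1566.40 px; top offset = 0.
Lower-right is two-thirds across and two-thirds down within the crop:
x = 1566.40 + 2 × 699.20/3 ≈ 2033; y = 0.00 + 2 × 437.00/3 ≈ 291.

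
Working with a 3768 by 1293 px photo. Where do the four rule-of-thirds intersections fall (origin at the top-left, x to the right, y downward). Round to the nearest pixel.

(1256, 431), (2512, 431), (1256, 862), (2512, 862)

One third of 3768 is 1256; one third of 1293 is 431.
Vertical third lines at x = 1256 and x = 2512; horizontal third lines at y = 431 and y = 862.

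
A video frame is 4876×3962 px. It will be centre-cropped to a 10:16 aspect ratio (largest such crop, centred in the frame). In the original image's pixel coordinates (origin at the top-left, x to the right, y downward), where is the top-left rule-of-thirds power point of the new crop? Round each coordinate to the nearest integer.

(2025, 1321)

4876/3962 > 10/16, so the 10:16 crop keeps the full height 3962 and trims width to 3962 × 10/16 = 2476.25 px.
Left offset = (4876 − 2476.25)/2 = 1199.88 px; top offset = 0.
Top-left is one-third across and one-third down within the crop:
x = 1199.88 + 1 × 2476.25/3 ≈ 2025; y = 0.00 + 1 × 3962.00/3 ≈ 1321.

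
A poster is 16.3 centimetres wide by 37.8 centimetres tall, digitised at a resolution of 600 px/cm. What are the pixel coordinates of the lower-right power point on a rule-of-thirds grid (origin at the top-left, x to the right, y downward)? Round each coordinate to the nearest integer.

(6520, 15120)

In pixels the canvas is 16.3 × 600 = 9780 wide and 37.8 × 600 = 22680 tall.
The lower-right point is two-thirds across and two-thirds down:
x = 2 × 9780/3 ≈ 6520; y = 2 × 22680/3 ≈ 15120.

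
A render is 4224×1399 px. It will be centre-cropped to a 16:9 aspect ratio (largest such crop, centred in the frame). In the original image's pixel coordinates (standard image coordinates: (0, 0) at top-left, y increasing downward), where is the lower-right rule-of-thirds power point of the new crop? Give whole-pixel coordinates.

x = 2527 px, y = 933 px

4224/1399 > 16/9, so the 16:9 crop keeps the full height 1399 and trims width to 1399 × 16/9 = 2487.11 px.
Left offset = (4224 − 2487.11)/2 = 868.44 px; top offset = 0.
Lower-right is two-thirds across and two-thirds down within the crop:
x = 868.44 + 2 × 2487.11/3 ≈ 2527; y = 0.00 + 2 × 1399.00/3 ≈ 933.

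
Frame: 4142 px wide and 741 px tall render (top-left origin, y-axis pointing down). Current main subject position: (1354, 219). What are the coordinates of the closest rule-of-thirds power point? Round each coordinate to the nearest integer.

x = 1381 px, y = 247 px

Third lines: x ∈ {1381, 2761}, y ∈ {247, 494}.
1354 is closer to x = 1381; 219 is closer to y = 247.
So the nearest intersection is the upper-left power point.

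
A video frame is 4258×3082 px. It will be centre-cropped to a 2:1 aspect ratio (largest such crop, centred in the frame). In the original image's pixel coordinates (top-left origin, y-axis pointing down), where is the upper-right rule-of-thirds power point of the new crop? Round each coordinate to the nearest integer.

x = 2839 px, y = 1186 px

4258/3082 < 2/1, so the 2:1 crop keeps the full width 4258 and trims height to 4258 × 1/2 = 2129.00 px.
Top offset = (3082 − 2129.00)/2 = 476.50 px; left offset = 0.
Upper-right is two-thirds across and one-third down within the crop:
x = 0.00 + 2 × 4258.00/3 ≈ 2839; y = 476.50 + 1 × 2129.00/3 ≈ 1186.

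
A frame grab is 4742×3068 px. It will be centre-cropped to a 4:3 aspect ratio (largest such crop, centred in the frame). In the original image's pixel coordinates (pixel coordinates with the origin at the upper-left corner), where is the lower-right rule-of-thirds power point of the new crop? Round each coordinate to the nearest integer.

4742/3068 > 4/3, so the 4:3 crop keeps the full height 3068 and trims width to 3068 × 4/3 = 4090.67 px.
Left offset = (4742 − 4090.67)/2 = 325.67 px; top offset = 0.
Lower-right is two-thirds across and two-thirds down within the crop:
x = 325.67 + 2 × 4090.67/3 ≈ 3053; y = 0.00 + 2 × 3068.00/3 ≈ 2045.

(3053, 2045)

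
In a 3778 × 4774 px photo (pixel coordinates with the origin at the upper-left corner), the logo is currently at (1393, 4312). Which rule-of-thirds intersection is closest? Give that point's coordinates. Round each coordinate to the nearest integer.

x = 1259 px, y = 3183 px

Third lines: x ∈ {1259, 2519}, y ∈ {1591, 3183}.
1393 is closer to x = 1259; 4312 is closer to y = 3183.
So the nearest intersection is the lower-left power point.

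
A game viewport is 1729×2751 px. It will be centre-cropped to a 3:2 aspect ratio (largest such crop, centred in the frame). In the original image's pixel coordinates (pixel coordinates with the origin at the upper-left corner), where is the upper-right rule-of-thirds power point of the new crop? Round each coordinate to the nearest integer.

x = 1153 px, y = 1183 px

1729/2751 < 3/2, so the 3:2 crop keeps the full width 1729 and trims height to 1729 × 2/3 = 1152.67 px.
Top offset = (2751 − 1152.67)/2 = 799.17 px; left offset = 0.
Upper-right is two-thirds across and one-third down within the crop:
x = 0.00 + 2 × 1729.00/3 ≈ 1153; y = 799.17 + 1 × 1152.67/3 ≈ 1183.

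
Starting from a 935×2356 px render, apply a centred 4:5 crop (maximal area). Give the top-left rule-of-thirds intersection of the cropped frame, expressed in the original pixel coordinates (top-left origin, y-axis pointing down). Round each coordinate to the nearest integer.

935/2356 < 4/5, so the 4:5 crop keeps the full width 935 and trims height to 935 × 5/4 = 1168.75 px.
Top offset = (2356 − 1168.75)/2 = 593.62 px; left offset = 0.
Top-left is one-third across and one-third down within the crop:
x = 0.00 + 1 × 935.00/3 ≈ 312; y = 593.62 + 1 × 1168.75/3 ≈ 983.

(312, 983)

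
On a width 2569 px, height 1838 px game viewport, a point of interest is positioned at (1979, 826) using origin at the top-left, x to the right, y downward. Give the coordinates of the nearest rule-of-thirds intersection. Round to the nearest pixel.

Third lines: x ∈ {856, 1713}, y ∈ {613, 1225}.
1979 is closer to x = 1713; 826 is closer to y = 613.
So the nearest intersection is the upper-right power point.

(1713, 613)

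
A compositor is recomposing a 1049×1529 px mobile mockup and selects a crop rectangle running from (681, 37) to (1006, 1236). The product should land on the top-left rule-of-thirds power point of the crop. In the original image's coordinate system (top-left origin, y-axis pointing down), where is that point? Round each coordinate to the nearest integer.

Crop width = 1006 − 681 = 325 px; one third is 108.33 px.
Crop height = 1236 − 37 = 1199 px; one third is 399.67 px.
The top-left point is one-third across and one-third down within the crop:
x = 681 + 1 × 108.33 ≈ 789; y = 37 + 1 × 399.67 ≈ 437.

x = 789 px, y = 437 px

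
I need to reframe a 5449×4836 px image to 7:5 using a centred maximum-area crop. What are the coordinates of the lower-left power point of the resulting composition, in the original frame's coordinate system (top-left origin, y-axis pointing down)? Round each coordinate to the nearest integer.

x = 1816 px, y = 3067 px

5449/4836 < 7/5, so the 7:5 crop keeps the full width 5449 and trims height to 5449 × 5/7 = 3892.14 px.
Top offset = (4836 − 3892.14)/2 = 471.93 px; left offset = 0.
Lower-left is one-third across and two-thirds down within the crop:
x = 0.00 + 1 × 5449.00/3 ≈ 1816; y = 471.93 + 2 × 3892.14/3 ≈ 3067.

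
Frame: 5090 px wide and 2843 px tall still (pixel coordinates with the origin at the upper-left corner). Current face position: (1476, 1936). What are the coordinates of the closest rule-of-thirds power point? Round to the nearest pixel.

(1697, 1895)

Third lines: x ∈ {1697, 3393}, y ∈ {948, 1895}.
1476 is closer to x = 1697; 1936 is closer to y = 1895.
So the nearest intersection is the lower-left power point.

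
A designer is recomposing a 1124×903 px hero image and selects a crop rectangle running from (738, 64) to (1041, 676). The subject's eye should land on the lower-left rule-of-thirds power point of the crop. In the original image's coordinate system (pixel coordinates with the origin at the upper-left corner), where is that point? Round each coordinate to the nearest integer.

Crop width = 1041 − 738 = 303 px; one third is 101.00 px.
Crop height = 676 − 64 = 612 px; one third is 204.00 px.
The lower-left point is one-third across and two-thirds down within the crop:
x = 738 + 1 × 101.00 ≈ 839; y = 64 + 2 × 204.00 ≈ 472.

x = 839 px, y = 472 px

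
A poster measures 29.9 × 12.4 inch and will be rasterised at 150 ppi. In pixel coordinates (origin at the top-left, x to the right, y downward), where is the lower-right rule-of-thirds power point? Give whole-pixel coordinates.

In pixels the canvas is 29.9 × 150 = 4485 wide and 12.4 × 150 = 1860 tall.
The lower-right point is two-thirds across and two-thirds down:
x = 2 × 4485/3 ≈ 2990; y = 2 × 1860/3 ≈ 1240.

x = 2990 px, y = 1240 px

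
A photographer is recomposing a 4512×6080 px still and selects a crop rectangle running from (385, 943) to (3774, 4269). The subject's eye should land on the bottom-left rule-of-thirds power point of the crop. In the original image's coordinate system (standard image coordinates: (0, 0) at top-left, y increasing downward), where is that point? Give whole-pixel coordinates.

Crop width = 3774 − 385 = 3389 px; one third is 1129.67 px.
Crop height = 4269 − 943 = 3326 px; one third is 1108.67 px.
The bottom-left point is one-third across and two-thirds down within the crop:
x = 385 + 1 × 1129.67 ≈ 1515; y = 943 + 2 × 1108.67 ≈ 3160.

x = 1515 px, y = 3160 px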